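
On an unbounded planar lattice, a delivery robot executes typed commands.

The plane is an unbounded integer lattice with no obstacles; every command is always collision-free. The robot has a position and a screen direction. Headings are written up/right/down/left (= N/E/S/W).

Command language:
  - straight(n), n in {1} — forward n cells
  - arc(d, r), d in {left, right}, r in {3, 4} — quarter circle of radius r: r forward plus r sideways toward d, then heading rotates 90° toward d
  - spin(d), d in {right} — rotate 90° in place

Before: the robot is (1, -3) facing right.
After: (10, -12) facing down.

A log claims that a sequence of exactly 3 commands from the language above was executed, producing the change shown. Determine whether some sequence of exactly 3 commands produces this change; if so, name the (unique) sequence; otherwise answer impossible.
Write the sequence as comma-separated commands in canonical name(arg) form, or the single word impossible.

key: position moved to (10,-12) AND the heading swung to S — translation plus rotation needed
initial: (1, -3) facing right
[1] after arc(right, 3): (4, -6) facing down
[2] after arc(left, 3): (7, -9) facing right
[3] after arc(right, 3): (10, -12) facing down
no other 3-command option fits: unique.

arc(right, 3), arc(left, 3), arc(right, 3)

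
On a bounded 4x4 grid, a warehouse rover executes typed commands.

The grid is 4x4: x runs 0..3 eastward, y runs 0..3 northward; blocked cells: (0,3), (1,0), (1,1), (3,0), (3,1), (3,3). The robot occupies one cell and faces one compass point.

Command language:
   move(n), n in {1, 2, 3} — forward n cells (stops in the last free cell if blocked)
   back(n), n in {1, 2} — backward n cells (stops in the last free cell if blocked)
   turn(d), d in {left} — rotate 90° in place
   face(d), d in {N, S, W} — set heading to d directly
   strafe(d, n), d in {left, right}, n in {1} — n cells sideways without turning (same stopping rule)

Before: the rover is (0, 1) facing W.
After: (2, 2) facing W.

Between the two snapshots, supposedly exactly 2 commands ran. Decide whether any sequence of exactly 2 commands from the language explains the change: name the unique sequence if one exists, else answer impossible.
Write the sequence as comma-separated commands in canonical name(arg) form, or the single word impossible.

key: running back(2) before strafe(right, 1) would end elsewhere — order is forced
from: (0, 1) facing W
[1] after strafe(right, 1): (0, 2) facing W
[2] after back(2): (2, 2) facing W
no rival 2-sequence matches.

strafe(right, 1), back(2)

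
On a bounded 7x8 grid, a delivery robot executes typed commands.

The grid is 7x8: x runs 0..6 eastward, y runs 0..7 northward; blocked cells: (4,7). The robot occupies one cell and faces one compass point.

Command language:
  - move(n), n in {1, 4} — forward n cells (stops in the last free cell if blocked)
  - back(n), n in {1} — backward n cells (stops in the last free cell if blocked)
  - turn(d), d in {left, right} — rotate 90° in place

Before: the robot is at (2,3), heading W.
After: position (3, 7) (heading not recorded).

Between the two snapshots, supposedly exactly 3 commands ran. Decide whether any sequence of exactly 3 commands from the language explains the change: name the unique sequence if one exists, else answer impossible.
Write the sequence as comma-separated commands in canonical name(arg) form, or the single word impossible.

back(1), turn(right), move(4)

key: running move(4) before back(1) would end elsewhere — order is forced
initial: at (2,3), heading W
step 1 (back(1)): at (3,3), heading W
step 2 (turn(right)): at (3,3), heading N
step 3 (move(4)): at (3,7), heading N
no other 3-command option fits: unique.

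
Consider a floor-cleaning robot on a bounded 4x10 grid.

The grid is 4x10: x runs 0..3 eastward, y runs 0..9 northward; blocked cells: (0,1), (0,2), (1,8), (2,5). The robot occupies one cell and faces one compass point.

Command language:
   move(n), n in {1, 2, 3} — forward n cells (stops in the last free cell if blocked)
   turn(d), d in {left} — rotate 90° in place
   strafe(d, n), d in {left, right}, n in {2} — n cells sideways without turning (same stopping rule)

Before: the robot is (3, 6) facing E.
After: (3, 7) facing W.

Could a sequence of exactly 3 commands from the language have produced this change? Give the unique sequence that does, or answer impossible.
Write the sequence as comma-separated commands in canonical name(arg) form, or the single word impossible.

key: position moved to (3,7) AND the heading swung to W — translation plus rotation needed
begin: (3, 6) facing E
1. turn(left) → (3, 6) facing N
2. move(1) → (3, 7) facing N
3. turn(left) → (3, 7) facing W
uniquely the one of 216 3-step routes that fits.

turn(left), move(1), turn(left)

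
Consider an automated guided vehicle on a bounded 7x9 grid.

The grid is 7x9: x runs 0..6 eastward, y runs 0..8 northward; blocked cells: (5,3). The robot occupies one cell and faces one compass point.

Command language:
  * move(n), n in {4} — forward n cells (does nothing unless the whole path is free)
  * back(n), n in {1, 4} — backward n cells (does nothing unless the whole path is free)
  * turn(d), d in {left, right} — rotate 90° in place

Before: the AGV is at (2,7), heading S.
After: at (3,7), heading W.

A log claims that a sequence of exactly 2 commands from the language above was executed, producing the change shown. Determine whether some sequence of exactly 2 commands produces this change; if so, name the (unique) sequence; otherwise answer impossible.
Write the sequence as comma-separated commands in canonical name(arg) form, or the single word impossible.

turn(right), back(1)

key: position moved to (3,7) AND the heading swung to W — translation plus rotation needed
start: at (2,7), heading S
[1] after turn(right): at (2,7), heading W
[2] after back(1): at (3,7), heading W
uniquely the one of 25 2-step routes that fits.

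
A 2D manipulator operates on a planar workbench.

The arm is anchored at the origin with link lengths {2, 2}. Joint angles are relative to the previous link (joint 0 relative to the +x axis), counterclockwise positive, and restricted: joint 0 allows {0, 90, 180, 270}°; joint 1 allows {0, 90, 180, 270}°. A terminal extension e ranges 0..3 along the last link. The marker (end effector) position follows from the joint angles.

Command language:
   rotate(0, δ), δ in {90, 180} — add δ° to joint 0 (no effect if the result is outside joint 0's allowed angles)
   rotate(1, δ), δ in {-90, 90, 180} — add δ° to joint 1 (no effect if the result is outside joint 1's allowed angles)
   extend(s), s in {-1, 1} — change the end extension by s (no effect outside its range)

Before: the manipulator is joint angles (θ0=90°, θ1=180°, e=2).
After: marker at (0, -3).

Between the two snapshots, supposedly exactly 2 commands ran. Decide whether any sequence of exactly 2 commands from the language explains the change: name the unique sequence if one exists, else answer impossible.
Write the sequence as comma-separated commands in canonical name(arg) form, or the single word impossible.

extend(1), extend(1)

begin: joint angles (θ0=90°, θ1=180°, e=2)
step 1 (extend(1)): joint angles (θ0=90°, θ1=180°, e=3)
step 2 (extend(1)): joint angles (θ0=90°, θ1=180°, e=3)
no rival 2-sequence matches.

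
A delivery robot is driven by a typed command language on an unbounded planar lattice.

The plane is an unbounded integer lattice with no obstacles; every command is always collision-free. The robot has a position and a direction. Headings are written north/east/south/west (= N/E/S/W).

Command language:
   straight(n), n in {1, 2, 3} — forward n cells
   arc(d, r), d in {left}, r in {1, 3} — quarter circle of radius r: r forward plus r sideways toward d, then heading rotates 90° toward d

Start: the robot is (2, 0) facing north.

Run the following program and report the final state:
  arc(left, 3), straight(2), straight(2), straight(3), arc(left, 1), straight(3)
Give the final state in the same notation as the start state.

(-9, -1) facing south

t0: (2, 0) facing north
t=1 arc(left, 3) ⇒ (-1, 3) facing west
t=2 straight(2) ⇒ (-3, 3) facing west
t=3 straight(2) ⇒ (-5, 3) facing west
t=4 straight(3) ⇒ (-8, 3) facing west
t=5 arc(left, 1) ⇒ (-9, 2) facing south
t=6 straight(3) ⇒ (-9, -1) facing south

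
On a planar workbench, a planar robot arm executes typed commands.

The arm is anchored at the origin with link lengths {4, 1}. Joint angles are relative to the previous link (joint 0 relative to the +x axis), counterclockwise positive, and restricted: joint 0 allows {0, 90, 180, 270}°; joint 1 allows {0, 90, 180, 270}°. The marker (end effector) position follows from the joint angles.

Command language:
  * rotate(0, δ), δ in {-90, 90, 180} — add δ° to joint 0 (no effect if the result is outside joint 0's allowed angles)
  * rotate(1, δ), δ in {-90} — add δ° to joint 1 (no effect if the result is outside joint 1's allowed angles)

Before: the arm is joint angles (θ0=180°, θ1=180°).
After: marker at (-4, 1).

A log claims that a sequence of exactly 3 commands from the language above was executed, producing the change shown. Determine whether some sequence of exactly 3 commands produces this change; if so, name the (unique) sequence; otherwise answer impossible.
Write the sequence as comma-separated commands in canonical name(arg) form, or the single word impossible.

begin: joint angles (θ0=180°, θ1=180°)
t=1 rotate(1, -90) ⇒ joint angles (θ0=180°, θ1=90°)
t=2 rotate(1, -90) ⇒ joint angles (θ0=180°, θ1=0°)
t=3 rotate(1, -90) ⇒ joint angles (θ0=180°, θ1=270°)
no other 3-command option fits: unique.

rotate(1, -90), rotate(1, -90), rotate(1, -90)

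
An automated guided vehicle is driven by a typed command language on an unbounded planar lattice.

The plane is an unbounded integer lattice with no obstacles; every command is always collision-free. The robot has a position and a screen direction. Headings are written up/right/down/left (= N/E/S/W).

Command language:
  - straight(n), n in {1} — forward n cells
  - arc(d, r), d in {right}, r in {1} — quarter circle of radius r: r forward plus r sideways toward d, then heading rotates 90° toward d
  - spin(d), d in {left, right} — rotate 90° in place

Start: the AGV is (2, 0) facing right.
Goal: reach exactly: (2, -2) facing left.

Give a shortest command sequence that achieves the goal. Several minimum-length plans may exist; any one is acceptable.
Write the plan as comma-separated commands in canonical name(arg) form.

arc(right, 1), arc(right, 1)

begin: (2, 0) facing right
[1] after arc(right, 1): (3, -1) facing down
[2] after arc(right, 1): (2, -2) facing left
minimal: 2 command(s), checked below 2.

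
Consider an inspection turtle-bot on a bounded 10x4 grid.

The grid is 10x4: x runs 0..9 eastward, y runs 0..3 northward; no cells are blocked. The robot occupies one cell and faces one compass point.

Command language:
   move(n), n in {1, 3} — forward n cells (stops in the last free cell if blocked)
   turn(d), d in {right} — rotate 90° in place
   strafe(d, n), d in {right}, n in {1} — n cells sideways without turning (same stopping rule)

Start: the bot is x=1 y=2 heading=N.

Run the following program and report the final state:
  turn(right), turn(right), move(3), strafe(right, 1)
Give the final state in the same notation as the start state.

initial: x=1 y=2 heading=N
1. turn(right) → x=1 y=2 heading=E
2. turn(right) → x=1 y=2 heading=S
3. move(3) → x=1 y=0 heading=S
4. strafe(right, 1) → x=0 y=0 heading=S

x=0 y=0 heading=S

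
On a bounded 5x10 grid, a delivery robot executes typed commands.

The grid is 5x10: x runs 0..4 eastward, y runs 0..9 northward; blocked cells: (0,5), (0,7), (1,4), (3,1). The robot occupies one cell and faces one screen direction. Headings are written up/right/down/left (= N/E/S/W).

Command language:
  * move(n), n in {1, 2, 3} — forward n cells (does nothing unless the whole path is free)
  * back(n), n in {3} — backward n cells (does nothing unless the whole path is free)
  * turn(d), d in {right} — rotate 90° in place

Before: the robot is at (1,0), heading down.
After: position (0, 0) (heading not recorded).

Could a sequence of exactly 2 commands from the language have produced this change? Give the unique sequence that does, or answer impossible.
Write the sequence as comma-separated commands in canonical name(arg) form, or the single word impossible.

key: running move(1) before turn(right) would end elsewhere — order is forced
initial: at (1,0), heading down
[1] after turn(right): at (1,0), heading left
[2] after move(1): at (0,0), heading left
no other 2-command option fits: unique.

turn(right), move(1)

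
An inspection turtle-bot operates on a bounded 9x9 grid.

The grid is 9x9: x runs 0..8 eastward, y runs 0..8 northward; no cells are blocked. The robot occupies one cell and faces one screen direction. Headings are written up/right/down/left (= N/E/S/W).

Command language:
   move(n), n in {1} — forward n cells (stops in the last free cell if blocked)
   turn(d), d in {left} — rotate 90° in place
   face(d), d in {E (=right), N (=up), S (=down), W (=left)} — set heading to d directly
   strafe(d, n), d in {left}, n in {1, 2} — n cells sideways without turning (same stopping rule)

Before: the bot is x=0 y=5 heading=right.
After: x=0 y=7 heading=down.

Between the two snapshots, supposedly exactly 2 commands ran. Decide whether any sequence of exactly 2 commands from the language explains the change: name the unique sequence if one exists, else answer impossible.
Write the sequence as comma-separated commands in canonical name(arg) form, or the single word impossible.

key: position moved to (0,7) AND the heading swung to S — translation plus rotation needed
t0: x=0 y=5 heading=right
step 1 (strafe(left, 2)): x=0 y=7 heading=right
step 2 (face(S)): x=0 y=7 heading=down
uniquely the one of 64 2-step routes that fits.

strafe(left, 2), face(S)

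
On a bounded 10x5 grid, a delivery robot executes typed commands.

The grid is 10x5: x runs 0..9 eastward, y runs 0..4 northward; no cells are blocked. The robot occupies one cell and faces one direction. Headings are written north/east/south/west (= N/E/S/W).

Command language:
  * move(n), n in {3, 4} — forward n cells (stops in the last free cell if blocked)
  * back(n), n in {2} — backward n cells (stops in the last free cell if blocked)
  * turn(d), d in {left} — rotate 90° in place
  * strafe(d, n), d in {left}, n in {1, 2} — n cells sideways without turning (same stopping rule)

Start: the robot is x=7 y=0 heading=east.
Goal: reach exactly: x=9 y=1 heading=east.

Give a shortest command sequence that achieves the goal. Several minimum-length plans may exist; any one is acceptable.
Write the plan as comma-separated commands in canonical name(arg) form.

strafe(left, 1), move(3)

from: x=7 y=0 heading=east
1. strafe(left, 1) → x=7 y=1 heading=east
2. move(3) → x=9 y=1 heading=east
minimal: 2 command(s), checked below 2.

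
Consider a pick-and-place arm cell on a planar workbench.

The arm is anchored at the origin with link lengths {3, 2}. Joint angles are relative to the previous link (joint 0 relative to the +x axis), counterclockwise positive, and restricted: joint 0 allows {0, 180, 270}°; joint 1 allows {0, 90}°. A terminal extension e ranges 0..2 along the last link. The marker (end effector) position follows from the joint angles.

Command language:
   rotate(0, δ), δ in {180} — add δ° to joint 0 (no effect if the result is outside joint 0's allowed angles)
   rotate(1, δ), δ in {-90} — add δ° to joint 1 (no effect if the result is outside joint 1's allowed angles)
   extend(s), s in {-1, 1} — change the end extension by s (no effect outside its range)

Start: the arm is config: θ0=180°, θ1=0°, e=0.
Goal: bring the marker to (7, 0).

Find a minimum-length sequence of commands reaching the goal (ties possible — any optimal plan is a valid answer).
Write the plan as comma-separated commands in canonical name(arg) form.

extend(1), extend(1), rotate(0, 180)

t0: config: θ0=180°, θ1=0°, e=0
[1] after extend(1): config: θ0=180°, θ1=0°, e=1
[2] after extend(1): config: θ0=180°, θ1=0°, e=2
[3] after rotate(0, 180): config: θ0=0°, θ1=0°, e=2
no 2-step plan works, so 3 is optimal.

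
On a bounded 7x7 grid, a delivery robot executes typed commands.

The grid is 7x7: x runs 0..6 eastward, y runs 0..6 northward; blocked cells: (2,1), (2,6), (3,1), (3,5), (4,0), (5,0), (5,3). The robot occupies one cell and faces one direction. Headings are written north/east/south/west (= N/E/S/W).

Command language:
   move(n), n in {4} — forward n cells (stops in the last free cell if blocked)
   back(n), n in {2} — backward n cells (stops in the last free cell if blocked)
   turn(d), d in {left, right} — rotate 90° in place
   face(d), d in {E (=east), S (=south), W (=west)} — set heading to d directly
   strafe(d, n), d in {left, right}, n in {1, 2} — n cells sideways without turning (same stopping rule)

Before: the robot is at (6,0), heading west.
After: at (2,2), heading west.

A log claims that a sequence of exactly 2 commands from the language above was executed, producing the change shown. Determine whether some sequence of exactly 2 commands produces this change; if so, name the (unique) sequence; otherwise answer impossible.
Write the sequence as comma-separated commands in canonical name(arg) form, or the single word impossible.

strafe(right, 2), move(4)

key: running move(4) before strafe(right, 2) would end elsewhere — order is forced
t0: at (6,0), heading west
step 1 (strafe(right, 2)): at (6,2), heading west
step 2 (move(4)): at (2,2), heading west
no rival 2-sequence matches.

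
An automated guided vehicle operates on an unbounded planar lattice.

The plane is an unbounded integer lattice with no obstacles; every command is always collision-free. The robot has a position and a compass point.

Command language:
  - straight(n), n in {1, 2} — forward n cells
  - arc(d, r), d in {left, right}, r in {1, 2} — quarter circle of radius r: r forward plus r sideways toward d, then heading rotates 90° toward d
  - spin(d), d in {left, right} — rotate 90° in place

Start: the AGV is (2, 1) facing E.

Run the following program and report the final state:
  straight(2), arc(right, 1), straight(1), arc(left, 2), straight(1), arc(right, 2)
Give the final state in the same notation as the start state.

start: (2, 1) facing E
1. straight(2) → (4, 1) facing E
2. arc(right, 1) → (5, 0) facing S
3. straight(1) → (5, -1) facing S
4. arc(left, 2) → (7, -3) facing E
5. straight(1) → (8, -3) facing E
6. arc(right, 2) → (10, -5) facing S

(10, -5) facing S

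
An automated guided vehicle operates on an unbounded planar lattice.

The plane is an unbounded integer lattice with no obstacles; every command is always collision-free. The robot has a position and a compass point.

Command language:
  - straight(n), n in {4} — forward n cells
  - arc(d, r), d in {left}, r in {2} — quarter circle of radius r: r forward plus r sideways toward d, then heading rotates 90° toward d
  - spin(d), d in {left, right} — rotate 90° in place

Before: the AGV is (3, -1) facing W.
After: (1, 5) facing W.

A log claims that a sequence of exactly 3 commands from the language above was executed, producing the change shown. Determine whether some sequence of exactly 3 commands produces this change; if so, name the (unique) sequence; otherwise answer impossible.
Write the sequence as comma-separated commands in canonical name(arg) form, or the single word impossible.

key: order matters: swapping spin(right) and arc(left, 2) lands elsewhere
begin: (3, -1) facing W
[1] after spin(right): (3, -1) facing N
[2] after straight(4): (3, 3) facing N
[3] after arc(left, 2): (1, 5) facing W
no other 3-command option fits: unique.

spin(right), straight(4), arc(left, 2)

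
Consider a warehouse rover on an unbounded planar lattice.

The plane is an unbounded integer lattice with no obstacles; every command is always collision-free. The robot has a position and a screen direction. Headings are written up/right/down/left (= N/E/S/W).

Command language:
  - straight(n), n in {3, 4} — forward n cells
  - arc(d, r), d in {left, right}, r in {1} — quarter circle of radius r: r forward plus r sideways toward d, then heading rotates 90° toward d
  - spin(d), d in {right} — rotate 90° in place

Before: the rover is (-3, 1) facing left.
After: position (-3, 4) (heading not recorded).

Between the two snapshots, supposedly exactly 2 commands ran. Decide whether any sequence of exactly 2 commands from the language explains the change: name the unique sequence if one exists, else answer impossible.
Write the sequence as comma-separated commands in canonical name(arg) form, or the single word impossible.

spin(right), straight(3)

key: order matters: swapping spin(right) and straight(3) lands elsewhere
initial: (-3, 1) facing left
t=1 spin(right) ⇒ (-3, 1) facing up
t=2 straight(3) ⇒ (-3, 4) facing up
no rival 2-sequence matches.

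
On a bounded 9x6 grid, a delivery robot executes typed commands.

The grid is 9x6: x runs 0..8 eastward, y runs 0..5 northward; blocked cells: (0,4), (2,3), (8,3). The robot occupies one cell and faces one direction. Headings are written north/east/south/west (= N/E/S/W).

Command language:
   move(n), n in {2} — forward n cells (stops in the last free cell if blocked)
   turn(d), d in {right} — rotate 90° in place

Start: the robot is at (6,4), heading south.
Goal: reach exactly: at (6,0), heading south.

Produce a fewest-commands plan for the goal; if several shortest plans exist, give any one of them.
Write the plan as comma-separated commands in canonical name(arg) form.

t0: at (6,4), heading south
t=1 move(2) ⇒ at (6,2), heading south
t=2 move(2) ⇒ at (6,0), heading south
nothing shorter than 2 reaches the goal.

move(2), move(2)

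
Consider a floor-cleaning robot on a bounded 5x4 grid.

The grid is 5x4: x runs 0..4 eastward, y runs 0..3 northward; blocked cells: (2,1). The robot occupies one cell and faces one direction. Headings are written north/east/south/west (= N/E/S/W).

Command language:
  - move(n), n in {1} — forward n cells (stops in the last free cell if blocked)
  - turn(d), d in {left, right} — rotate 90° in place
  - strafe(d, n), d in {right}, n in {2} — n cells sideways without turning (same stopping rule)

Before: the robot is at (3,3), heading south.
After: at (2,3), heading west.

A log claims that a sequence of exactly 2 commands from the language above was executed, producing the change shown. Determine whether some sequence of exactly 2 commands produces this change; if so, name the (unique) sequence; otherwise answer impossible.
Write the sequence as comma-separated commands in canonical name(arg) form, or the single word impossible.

turn(right), move(1)

key: order matters: swapping turn(right) and move(1) lands elsewhere
t0: at (3,3), heading south
[1] after turn(right): at (3,3), heading west
[2] after move(1): at (2,3), heading west
no rival 2-sequence matches.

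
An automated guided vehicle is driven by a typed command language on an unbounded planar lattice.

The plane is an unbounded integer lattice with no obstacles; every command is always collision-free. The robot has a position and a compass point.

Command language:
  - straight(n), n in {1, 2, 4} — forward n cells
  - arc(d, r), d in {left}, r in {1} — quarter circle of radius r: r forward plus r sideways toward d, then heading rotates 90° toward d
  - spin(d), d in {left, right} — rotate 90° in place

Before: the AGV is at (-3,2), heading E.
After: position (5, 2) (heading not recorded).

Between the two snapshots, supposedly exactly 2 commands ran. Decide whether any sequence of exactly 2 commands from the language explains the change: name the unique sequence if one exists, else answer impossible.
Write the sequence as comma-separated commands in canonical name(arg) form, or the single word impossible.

begin: at (-3,2), heading E
t=1 straight(4) ⇒ at (1,2), heading E
t=2 straight(4) ⇒ at (5,2), heading E
all 36 alternatives checked — unique.

straight(4), straight(4)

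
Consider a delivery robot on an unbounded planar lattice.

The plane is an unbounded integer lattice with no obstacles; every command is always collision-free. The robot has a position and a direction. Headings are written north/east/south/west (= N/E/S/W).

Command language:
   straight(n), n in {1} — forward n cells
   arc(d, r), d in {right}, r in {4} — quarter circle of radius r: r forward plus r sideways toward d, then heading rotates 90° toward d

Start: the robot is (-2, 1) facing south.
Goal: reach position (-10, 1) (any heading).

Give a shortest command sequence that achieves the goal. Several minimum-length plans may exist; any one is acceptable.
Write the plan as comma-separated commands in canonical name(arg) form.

arc(right, 4), arc(right, 4)

begin: (-2, 1) facing south
step 1 (arc(right, 4)): (-6, -3) facing west
step 2 (arc(right, 4)): (-10, 1) facing north
shorter routes all fall short; 2 is best.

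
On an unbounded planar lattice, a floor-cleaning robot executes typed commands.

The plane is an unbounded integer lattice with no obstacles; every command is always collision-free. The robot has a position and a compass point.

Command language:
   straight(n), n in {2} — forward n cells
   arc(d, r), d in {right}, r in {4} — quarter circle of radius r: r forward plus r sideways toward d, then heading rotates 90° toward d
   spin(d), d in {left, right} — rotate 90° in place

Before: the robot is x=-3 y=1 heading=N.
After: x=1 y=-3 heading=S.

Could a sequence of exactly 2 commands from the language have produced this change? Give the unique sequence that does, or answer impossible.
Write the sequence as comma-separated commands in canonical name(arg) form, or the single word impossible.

key: order matters: swapping spin(right) and arc(right, 4) lands elsewhere
begin: x=-3 y=1 heading=N
1. spin(right) → x=-3 y=1 heading=E
2. arc(right, 4) → x=1 y=-3 heading=S
uniquely the one of 16 2-step routes that fits.

spin(right), arc(right, 4)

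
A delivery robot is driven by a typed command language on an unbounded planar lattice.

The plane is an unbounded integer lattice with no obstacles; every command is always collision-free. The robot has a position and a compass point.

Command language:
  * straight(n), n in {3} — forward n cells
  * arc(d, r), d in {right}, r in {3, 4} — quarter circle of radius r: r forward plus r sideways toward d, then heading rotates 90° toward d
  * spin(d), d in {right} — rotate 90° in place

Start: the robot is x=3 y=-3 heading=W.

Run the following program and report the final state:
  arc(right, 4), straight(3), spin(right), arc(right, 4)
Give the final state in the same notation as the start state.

begin: x=3 y=-3 heading=W
t=1 arc(right, 4) ⇒ x=-1 y=1 heading=N
t=2 straight(3) ⇒ x=-1 y=4 heading=N
t=3 spin(right) ⇒ x=-1 y=4 heading=E
t=4 arc(right, 4) ⇒ x=3 y=0 heading=S

x=3 y=0 heading=S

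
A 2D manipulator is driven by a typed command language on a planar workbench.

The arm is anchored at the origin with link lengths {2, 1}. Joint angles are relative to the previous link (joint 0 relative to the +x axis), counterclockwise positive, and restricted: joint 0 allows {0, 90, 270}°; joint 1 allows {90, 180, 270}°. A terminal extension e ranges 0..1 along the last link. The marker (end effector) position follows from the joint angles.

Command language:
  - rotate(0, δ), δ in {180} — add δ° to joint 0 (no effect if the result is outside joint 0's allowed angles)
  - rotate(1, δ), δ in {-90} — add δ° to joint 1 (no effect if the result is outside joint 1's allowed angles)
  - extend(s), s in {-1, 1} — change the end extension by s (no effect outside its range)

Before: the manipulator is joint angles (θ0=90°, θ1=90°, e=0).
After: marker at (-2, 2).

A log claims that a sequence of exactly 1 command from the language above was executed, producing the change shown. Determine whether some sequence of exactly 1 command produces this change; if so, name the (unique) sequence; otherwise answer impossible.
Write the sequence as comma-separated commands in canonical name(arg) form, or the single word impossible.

t0: joint angles (θ0=90°, θ1=90°, e=0)
1. extend(1) → joint angles (θ0=90°, θ1=90°, e=1)
no other 1-command option fits: unique.

extend(1)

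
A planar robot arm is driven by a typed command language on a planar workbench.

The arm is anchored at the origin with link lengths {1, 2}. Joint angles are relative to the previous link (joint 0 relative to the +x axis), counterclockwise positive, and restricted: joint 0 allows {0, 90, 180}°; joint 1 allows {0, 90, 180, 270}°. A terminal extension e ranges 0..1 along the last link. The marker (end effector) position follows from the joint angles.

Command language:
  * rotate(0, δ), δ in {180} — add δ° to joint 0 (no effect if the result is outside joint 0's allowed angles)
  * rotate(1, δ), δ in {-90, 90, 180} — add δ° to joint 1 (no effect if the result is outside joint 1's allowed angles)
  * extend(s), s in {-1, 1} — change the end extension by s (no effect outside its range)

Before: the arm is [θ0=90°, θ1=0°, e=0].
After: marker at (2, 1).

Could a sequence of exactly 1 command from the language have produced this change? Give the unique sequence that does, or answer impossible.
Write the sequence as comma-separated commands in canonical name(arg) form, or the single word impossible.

rotate(1, -90)

t0: [θ0=90°, θ1=0°, e=0]
[1] after rotate(1, -90): [θ0=90°, θ1=270°, e=0]
no rival 1-sequence matches.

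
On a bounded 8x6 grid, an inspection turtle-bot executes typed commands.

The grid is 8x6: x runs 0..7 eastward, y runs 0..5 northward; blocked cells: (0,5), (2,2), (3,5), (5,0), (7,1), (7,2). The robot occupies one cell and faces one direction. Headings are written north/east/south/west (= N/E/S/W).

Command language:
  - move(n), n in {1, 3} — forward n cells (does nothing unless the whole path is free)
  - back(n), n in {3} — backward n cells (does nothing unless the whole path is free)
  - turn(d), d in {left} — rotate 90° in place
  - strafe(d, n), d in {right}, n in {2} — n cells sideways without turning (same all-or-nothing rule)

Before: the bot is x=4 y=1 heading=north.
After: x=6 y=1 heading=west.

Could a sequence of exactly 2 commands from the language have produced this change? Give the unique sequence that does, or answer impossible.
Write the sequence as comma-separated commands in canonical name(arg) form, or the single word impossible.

strafe(right, 2), turn(left)

key: running turn(left) before strafe(right, 2) would end elsewhere — order is forced
t0: x=4 y=1 heading=north
[1] after strafe(right, 2): x=6 y=1 heading=north
[2] after turn(left): x=6 y=1 heading=west
all 25 alternatives checked — unique.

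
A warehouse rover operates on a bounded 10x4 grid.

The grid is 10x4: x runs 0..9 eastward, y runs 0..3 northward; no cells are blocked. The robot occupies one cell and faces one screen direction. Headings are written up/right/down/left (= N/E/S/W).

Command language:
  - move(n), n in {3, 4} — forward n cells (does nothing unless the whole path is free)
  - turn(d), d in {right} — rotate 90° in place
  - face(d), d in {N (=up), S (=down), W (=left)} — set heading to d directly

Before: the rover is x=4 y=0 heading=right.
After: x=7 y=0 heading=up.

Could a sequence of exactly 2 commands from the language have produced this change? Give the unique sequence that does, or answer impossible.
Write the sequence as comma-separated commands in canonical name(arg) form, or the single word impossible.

move(3), face(N)

key: running face(N) before move(3) would end elsewhere — order is forced
t0: x=4 y=0 heading=right
1. move(3) → x=7 y=0 heading=right
2. face(N) → x=7 y=0 heading=up
all 36 alternatives checked — unique.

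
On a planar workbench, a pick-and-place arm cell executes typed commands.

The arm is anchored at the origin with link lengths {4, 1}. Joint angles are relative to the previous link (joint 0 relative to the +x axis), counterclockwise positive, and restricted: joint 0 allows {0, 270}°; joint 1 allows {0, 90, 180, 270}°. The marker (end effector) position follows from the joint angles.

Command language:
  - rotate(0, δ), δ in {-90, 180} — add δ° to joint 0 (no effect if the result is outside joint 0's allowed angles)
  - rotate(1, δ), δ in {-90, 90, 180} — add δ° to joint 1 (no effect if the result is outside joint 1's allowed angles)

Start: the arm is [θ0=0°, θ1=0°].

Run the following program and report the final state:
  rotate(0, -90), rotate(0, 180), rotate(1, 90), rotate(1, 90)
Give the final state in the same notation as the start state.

[θ0=270°, θ1=180°]

from: [θ0=0°, θ1=0°]
t=1 rotate(0, -90) ⇒ [θ0=270°, θ1=0°]
t=2 rotate(0, 180) ⇒ [θ0=270°, θ1=0°]
t=3 rotate(1, 90) ⇒ [θ0=270°, θ1=90°]
t=4 rotate(1, 90) ⇒ [θ0=270°, θ1=180°]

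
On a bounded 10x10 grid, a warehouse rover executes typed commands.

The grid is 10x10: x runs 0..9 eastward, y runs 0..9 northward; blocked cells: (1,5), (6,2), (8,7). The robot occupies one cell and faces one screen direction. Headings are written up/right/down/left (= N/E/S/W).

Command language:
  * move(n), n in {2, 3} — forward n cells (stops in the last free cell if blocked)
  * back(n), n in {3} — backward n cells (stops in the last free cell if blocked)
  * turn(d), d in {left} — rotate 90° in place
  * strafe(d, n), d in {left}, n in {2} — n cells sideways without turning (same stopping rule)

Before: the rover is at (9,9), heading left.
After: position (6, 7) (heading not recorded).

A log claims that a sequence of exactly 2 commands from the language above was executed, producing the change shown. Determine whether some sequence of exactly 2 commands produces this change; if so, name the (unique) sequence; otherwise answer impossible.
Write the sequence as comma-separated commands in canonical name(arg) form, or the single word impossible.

move(3), strafe(left, 2)

key: running strafe(left, 2) before move(3) would end elsewhere — order is forced
from: at (9,9), heading left
[1] after move(3): at (6,9), heading left
[2] after strafe(left, 2): at (6,7), heading left
all 25 alternatives checked — unique.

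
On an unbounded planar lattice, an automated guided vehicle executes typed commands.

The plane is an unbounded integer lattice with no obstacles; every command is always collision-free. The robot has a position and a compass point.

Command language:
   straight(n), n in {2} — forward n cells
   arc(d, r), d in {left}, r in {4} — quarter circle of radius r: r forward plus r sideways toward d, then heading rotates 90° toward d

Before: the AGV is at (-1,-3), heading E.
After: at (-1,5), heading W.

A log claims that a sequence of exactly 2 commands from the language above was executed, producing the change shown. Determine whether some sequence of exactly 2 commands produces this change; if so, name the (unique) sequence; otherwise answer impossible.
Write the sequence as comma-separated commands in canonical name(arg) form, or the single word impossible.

key: cell and facing (now W) both changed — the 2 commands mix motion and turning
initial: at (-1,-3), heading E
1. arc(left, 4) → at (3,1), heading N
2. arc(left, 4) → at (-1,5), heading W
no rival 2-sequence matches.

arc(left, 4), arc(left, 4)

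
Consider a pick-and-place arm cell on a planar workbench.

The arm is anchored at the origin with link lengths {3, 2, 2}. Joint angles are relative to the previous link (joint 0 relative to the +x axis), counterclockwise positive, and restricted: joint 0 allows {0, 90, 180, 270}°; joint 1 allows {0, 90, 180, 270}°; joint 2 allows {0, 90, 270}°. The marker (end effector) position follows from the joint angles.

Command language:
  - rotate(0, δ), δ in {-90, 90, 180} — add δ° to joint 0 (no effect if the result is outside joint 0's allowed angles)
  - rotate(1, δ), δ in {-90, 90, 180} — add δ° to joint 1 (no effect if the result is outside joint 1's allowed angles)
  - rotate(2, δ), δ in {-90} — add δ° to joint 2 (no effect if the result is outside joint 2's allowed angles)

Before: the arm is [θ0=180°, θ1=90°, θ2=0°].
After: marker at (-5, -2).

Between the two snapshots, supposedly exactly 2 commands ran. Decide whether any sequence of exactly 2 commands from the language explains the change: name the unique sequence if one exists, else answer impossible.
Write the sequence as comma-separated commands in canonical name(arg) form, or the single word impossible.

rotate(2, -90), rotate(2, -90)

initial: [θ0=180°, θ1=90°, θ2=0°]
step 1 (rotate(2, -90)): [θ0=180°, θ1=90°, θ2=270°]
step 2 (rotate(2, -90)): [θ0=180°, θ1=90°, θ2=270°]
no other 2-command option fits: unique.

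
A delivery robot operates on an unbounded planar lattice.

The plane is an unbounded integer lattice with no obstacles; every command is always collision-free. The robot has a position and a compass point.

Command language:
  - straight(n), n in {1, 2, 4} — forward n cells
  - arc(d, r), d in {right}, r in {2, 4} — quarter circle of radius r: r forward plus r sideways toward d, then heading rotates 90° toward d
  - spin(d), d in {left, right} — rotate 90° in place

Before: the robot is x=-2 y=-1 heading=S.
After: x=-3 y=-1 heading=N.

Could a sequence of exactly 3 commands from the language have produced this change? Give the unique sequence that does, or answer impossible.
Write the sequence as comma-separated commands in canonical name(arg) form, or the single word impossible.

key: position moved to (-3,-1) AND the heading swung to N — translation plus rotation needed
t0: x=-2 y=-1 heading=S
[1] after spin(right): x=-2 y=-1 heading=W
[2] after straight(1): x=-3 y=-1 heading=W
[3] after spin(right): x=-3 y=-1 heading=N
all 343 alternatives checked — unique.

spin(right), straight(1), spin(right)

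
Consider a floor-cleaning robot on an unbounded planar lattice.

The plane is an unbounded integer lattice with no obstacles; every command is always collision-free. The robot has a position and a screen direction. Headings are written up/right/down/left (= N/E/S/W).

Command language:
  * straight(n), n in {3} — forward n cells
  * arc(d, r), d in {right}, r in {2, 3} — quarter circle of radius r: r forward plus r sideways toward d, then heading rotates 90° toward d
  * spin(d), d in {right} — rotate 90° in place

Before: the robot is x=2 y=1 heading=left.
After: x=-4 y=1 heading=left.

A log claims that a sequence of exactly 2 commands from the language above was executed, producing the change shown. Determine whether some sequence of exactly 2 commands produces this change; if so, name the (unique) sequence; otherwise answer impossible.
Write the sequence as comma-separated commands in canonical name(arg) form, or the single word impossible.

key: still facing W at the end — nothing in the sequence rotates
from: x=2 y=1 heading=left
1. straight(3) → x=-1 y=1 heading=left
2. straight(3) → x=-4 y=1 heading=left
all 16 alternatives checked — unique.

straight(3), straight(3)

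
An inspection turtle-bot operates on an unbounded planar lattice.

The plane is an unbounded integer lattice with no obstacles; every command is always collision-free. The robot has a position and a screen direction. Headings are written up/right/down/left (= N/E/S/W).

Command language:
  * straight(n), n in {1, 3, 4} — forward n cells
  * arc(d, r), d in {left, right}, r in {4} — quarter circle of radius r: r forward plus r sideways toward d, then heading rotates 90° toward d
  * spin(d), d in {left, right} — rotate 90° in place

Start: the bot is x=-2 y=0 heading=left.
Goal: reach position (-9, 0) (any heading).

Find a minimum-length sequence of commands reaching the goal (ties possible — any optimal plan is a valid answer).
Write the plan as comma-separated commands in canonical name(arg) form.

straight(3), straight(4)

initial: x=-2 y=0 heading=left
step 1 (straight(3)): x=-5 y=0 heading=left
step 2 (straight(4)): x=-9 y=0 heading=left
no 1-step plan works, so 2 is optimal.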